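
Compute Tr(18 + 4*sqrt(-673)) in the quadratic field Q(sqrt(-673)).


Tr(a + b*sqrt(d)) = (a + b*sqrt(d)) + (a - b*sqrt(d)) = 2a
= 2 * (18)
= 36

36


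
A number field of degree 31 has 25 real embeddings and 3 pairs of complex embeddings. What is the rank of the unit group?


By Dirichlet's unit theorem:
rank = r1 + r2 - 1
= 25 + 3 - 1
= 27

27


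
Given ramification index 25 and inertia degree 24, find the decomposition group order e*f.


|D_P| = e * f
= 25 * 24
= 600

600


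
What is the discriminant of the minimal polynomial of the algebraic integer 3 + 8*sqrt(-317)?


The element 3 + 8*sqrt(-317) has minimal polynomial:
x^2 - 6*x + 20297
Discriminant = (-6)^2 - 4*(20297)
= 36 - 81188
= -81152

-81152


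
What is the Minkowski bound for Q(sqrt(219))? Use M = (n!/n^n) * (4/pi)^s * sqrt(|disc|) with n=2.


d = 219, d mod 4 = 3, so disc(K) = 4d = 876; |disc(K)| = 876
Real quadratic field, so n = 2, s = r2 = 0, r1 = 2
M = (n!/n^n) * (4/pi)^s * sqrt(|disc(K)|) = (2!/2^2) * (4/pi)^0 * sqrt(876)
= 0.5 * 1.000000 * 29.597297
= 14.7986

14.7986


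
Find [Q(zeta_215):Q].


The degree equals Euler's totient phi(215).
215 = 5 * 43
phi(215) = 168

168


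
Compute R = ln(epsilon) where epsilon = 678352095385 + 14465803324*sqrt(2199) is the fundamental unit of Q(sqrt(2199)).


epsilon = 678352095385 + 14465803324*sqrt(2199)
= 1.3567e+12
R = ln(1.3567e+12)
= 27.9361

27.9361


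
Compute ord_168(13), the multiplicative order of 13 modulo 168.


We want ord_168(13), the smallest k >= 1 with 13^k = 1 mod 168.
n = 168 = 2^3 * 3 * 7, phi(168) = 48; the order divides phi(n).
Divisors of 48: 1, 2, 3, 4, 6, 8, 12, 16, 24, 48
Repeated squaring mod 168: 13^1 = 13, 13^2 = 1, 13^4 = 1, 13^8 = 1, 13^16 = 1, 13^32 = 1
Test divisors in increasing order:
  k=1: 13^1 = 13 mod 168
  k=2: 13^2 = 1 mod 168  <- first divisor giving 1
Order = 2

2


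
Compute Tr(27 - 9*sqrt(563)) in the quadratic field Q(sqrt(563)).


Tr(a + b*sqrt(d)) = (a + b*sqrt(d)) + (a - b*sqrt(d)) = 2a
= 2 * (27)
= 54

54


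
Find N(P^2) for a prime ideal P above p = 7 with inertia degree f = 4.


N(P^a) = p^(a*f)
= 7^(2*4)
= 7^8
= 5764801

5764801


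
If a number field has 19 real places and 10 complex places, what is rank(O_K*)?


By Dirichlet's unit theorem:
rank = r1 + r2 - 1
= 19 + 10 - 1
= 28

28


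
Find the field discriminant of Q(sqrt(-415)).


For K = Q(sqrt(d)) with d squarefree: disc(K) = d if d = 1 mod 4, and disc(K) = 4d if d = 2 or 3 mod 4.
Here d = -415, and d mod 4 = 1.
d = 1 mod 4 (O_K = Z[(1+sqrt(d))/2]), so disc(K) = d = -415

-415


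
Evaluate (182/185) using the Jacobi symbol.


Compute (182/185) via quadratic reciprocity:
  pull out 2: (2/185) = +1  (since 185 mod 8 = 1)
  reciprocity: (91/185) -> +(185/91)
  reduce: (3/91)
  reciprocity: (3/91) -> -(91/3)
  reduce: (1/3)
  (1/3) = 1
Product of signs = -1

-1


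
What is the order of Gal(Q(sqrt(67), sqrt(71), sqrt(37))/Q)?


The 3 square roots of distinct primes are multiplicatively independent over Q,
so [K:Q] = 2^3 and Gal(K/Q) is isomorphic to (Z/2Z)^3.
|Gal| = 2^3 = 8

8


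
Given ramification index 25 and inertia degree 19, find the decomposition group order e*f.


|D_P| = e * f
= 25 * 19
= 475

475


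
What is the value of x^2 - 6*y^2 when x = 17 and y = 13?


x^2 - d*y^2
= 17^2 - 6*13^2
= 289 - 1014
= -725

-725


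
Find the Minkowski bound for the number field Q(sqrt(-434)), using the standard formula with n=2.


d = -434, d mod 4 = 2, so disc(K) = 4d = -1736; |disc(K)| = 1736
Imaginary quadratic field, so n = 2, s = r2 = 1, r1 = 0
M = (n!/n^n) * (4/pi)^s * sqrt(|disc(K)|) = (2!/2^2) * (4/pi)^1 * sqrt(1736)
= 0.5 * 1.273240 * 41.665333
= 26.5250

26.5250


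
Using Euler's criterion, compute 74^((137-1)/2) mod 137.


p = 137 is prime and the exponent is (p-1)/2 = 68, so by Euler's criterion 74^68 = (74/137) = +1 or -1 mod 137.
Compute by square-and-multiply:
  68 = 64 + 4 (binary 1000100)
  Repeated squaring mod 137: 74^1 = 74, 74^2 = 133, 74^4 = 16, 74^8 = 119, 74^16 = 50, 74^32 = 34, 74^64 = 60
  74^68 = 74^64 * 74^4 = 60 * 16 mod 137
    60 * 16 = 960 = 1 mod 137
  74^68 = 1 mod 137
Result 1: 74 is a quadratic residue mod 137.
74^68 mod 137 = 1

1


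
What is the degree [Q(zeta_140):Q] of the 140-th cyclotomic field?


The degree equals Euler's totient phi(140).
140 = 2^2 * 5 * 7
phi(140) = 48

48


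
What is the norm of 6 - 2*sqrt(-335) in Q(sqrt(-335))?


N(a + b*sqrt(d)) = a^2 - d*b^2
= (6)^2 - (-335)*(-2)^2
= 36 + 1340
= 1376

1376


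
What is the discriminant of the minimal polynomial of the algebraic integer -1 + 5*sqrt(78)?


The element -1 + 5*sqrt(78) has minimal polynomial:
x^2 + 2*x - 1949
Discriminant = (2)^2 - 4*(-1949)
= 4 + 7796
= 7800

7800


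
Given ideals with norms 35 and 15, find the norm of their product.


N(IJ) = N(I) * N(J)
= 35 * 15
= 525

525


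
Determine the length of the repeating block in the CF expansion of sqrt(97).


Run the CF algorithm for sqrt(97).
a_0 = floor(sqrt(97)) = 9; set m_0=0, q_0=1.
Recurrence: m' = q*a - m,  q' = (d - m'^2)/q,  a' = floor((a_0 + m')/q').
  step 1: m=9, q=16, a=1
  step 2: m=7, q=3, a=5
  step 3: m=8, q=11, a=1
  step 4: m=3, q=8, a=1
  step 5: m=5, q=9, a=1
  step 6: m=4, q=9, a=1
  step 7: m=5, q=8, a=1
  step 8: m=3, q=11, a=1
  step 9: m=8, q=3, a=5
  step 10: m=7, q=16, a=1
  step 11: m=9, q=1, a=18
a_11 = 2*a_0 = 18, so the period closes here.
sqrt(97) = [9; 1, 5, 1, 1, 1, 1, 1, 1, 5, 1, 18]
Period length = 11

11


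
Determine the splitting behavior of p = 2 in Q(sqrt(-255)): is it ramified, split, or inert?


K = Q(sqrt(-255)). Since d mod 4 = 1, disc(K) = -255.
Check p | disc: -255 mod 2 = 1.
p=2 does not divide disc (d is 1 mod 4). 2 splits iff d = 1 mod 8.
d mod 8 = 1, so (d/2) = 1.
(d/p) = 1, so p splits: (p) = P*P' with e=1, f=1, g=2.
Therefore p is split.

split


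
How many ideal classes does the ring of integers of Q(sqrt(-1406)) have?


K = Q(sqrt(-1406)). d mod 4 = 2, so D = disc(K) = 4d = -5624
h(K) equals the number of primitive reduced positive-definite forms (a, b, c) = a*x^2 + b*x*y + c*y^2 with b^2 - 4ac = D,
where reduced means |b| <= a <= c, with b >= 0 whenever |b| = a or a = c, and primitive means gcd(a, b, c) = 1.
Reduced forces 3a^2 <= |D| = 5624, so 1 <= a <= 43; b must have the parity of D, and c = (b^2 - D)/(4a) must be an integer >= a.
Enumerate a = 1..43, b in [-a, a]:
  a=1: (1, 0, 1406)  [1]
  a=2: (2, 0, 703)  [1]
  a=3: (3, -2, 469), (3, 2, 469)  [2]
  a=4: none
  a=5: (5, -4, 282), (5, 4, 282)  [2]
  a=6: (6, -4, 235), (6, 4, 235)  [2]
  a=7: (7, -2, 201), (7, 2, 201)  [2]
  a=8: none
  a=9: (9, -8, 158), (9, 8, 158)  [2]
  a=10: (10, -4, 141), (10, 4, 141)  [2]
  a=11..13: none
  a=14: (14, -12, 103), (14, 12, 103)  [2]
  a=15: (15, -14, 97), (15, -4, 94), (15, 4, 94), (15, 14, 97)  [4]
  a=16..17: none
  a=18: (18, -8, 79), (18, 8, 79)  [2]
  a=19: (19, 0, 74)  [1]
  a=20: none
  a=21: (21, -16, 70), (21, -2, 67), (21, 2, 67), (21, 16, 70)  [4]
  a=22..24: none
  a=25: (25, -24, 62), (25, 24, 62)  [2]
  a=26: none
  a=27: (27, -10, 53), (27, 10, 53)  [2]
  a=28..29: none
  a=30: (30, -16, 49), (30, -4, 47), (30, 4, 47), (30, 16, 49)  [4]
  a=31: (31, -24, 50), (31, 24, 50)  [2]
  a=32..34: none
  a=35: (35, -26, 45), (35, -16, 42), (35, 16, 42), (35, 26, 45)  [4]
  a=36: none
  a=37: (37, 0, 38)  [1]
  a=38..41: none
  a=42: (42, -40, 43), (42, 40, 43)  [2]
  a=43: none
Total reduced forms: 1 + 1 + 2 + 2 + 2 + 2 + 2 + 2 + 2 + 4 + 2 + 1 + 4 + 2 + 2 + 4 + 2 + 4 + 1 + 2 = 44
h = 44

44


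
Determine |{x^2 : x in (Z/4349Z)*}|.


For prime p, the number of non-zero quadratic residues is (p-1)/2.
= (4349-1)/2
= 2174

2174


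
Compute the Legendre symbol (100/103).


p = 103 is prime, so compute (100/103) with the reciprocity algorithm (Jacobi-symbol steps: pull out 2s via (2/n), flip via reciprocity, reduce):
  pull out 2: (2/103) = +1  (since 103 mod 8 = 7)
  pull out 2: (2/103) = +1  (since 103 mod 8 = 7)
  reciprocity: (25/103) -> +(103/25)
  reduce: (3/25)
  reciprocity: (3/25) -> +(25/3)
  reduce: (1/3)
  (1/3) = 1
Product of signs = 1
(100/103) = 1

1


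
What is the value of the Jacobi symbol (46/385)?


Compute (46/385) via quadratic reciprocity:
  pull out 2: (2/385) = +1  (since 385 mod 8 = 1)
  reciprocity: (23/385) -> +(385/23)
  reduce: (17/23)
  reciprocity: (17/23) -> +(23/17)
  reduce: (6/17)
  pull out 2: (2/17) = +1  (since 17 mod 8 = 1)
  reciprocity: (3/17) -> +(17/3)
  reduce: (2/3)
  pull out 2: (2/3) = -1  (since 3 mod 8 = 3)
  (1/3) = 1
Product of signs = -1

-1


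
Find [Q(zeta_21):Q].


The degree equals Euler's totient phi(21).
21 = 3 * 7
phi(21) = 12

12


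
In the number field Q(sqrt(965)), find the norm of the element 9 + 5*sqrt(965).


N(a + b*sqrt(d)) = a^2 - d*b^2
= (9)^2 - (965)*(5)^2
= 81 - 24125
= -24044

-24044


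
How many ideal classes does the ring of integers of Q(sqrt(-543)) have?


K = Q(sqrt(-543)). d mod 4 = 1, so D = disc(K) = d = -543
h(K) equals the number of primitive reduced positive-definite forms (a, b, c) = a*x^2 + b*x*y + c*y^2 with b^2 - 4ac = D,
where reduced means |b| <= a <= c, with b >= 0 whenever |b| = a or a = c, and primitive means gcd(a, b, c) = 1.
Reduced forces 3a^2 <= |D| = 543, so 1 <= a <= 13; b must have the parity of D, and c = (b^2 - D)/(4a) must be an integer >= a.
Enumerate a = 1..13, b in [-a, a]:
  a=1: (1, 1, 136)  [1]
  a=2: (2, -1, 68), (2, 1, 68)  [2]
  a=3: (3, 3, 46)  [1]
  a=4: (4, -1, 34), (4, 1, 34)  [2]
  a=5: none
  a=6: (6, -3, 23), (6, 3, 23)  [2]
  a=7: none
  a=8: (8, -1, 17), (8, 1, 17)  [2]
  a=9..11: none
  a=12: (12, -9, 13), (12, 9, 13)  [2]
  a=13: none
Total reduced forms: 1 + 2 + 1 + 2 + 2 + 2 + 2 = 12
h = 12

12


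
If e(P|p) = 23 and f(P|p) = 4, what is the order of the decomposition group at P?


|D_P| = e * f
= 23 * 4
= 92

92


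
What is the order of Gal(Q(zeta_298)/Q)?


|Gal(Q(zeta_298)/Q)| = phi(298)
= 148

148


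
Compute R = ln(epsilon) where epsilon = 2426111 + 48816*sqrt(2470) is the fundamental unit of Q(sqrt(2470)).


epsilon = 2426111 + 48816*sqrt(2470)
= 4.8522e+06
R = ln(4.8522e+06)
= 15.3949

15.3949


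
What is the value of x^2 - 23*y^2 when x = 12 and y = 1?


x^2 - d*y^2
= 12^2 - 23*1^2
= 144 - 23
= 121

121


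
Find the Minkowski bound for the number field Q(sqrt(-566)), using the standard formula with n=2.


d = -566, d mod 4 = 2, so disc(K) = 4d = -2264; |disc(K)| = 2264
Imaginary quadratic field, so n = 2, s = r2 = 1, r1 = 0
M = (n!/n^n) * (4/pi)^s * sqrt(|disc(K)|) = (2!/2^2) * (4/pi)^1 * sqrt(2264)
= 0.5 * 1.273240 * 47.581509
= 30.2913

30.2913


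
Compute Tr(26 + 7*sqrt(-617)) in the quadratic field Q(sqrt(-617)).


Tr(a + b*sqrt(d)) = (a + b*sqrt(d)) + (a - b*sqrt(d)) = 2a
= 2 * (26)
= 52

52


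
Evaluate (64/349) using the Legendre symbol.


p = 349 is prime, so compute (64/349) with the reciprocity algorithm (Jacobi-symbol steps: pull out 2s via (2/n), flip via reciprocity, reduce):
  pull out 2: (2/349) = -1  (since 349 mod 8 = 5)
  pull out 2: (2/349) = -1  (since 349 mod 8 = 5)
  pull out 2: (2/349) = -1  (since 349 mod 8 = 5)
  pull out 2: (2/349) = -1  (since 349 mod 8 = 5)
  pull out 2: (2/349) = -1  (since 349 mod 8 = 5)
  pull out 2: (2/349) = -1  (since 349 mod 8 = 5)
  (1/349) = 1
Product of signs = 1
(64/349) = 1

1


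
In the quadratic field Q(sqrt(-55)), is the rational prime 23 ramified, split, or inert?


K = Q(sqrt(-55)). Since d mod 4 = 1, disc(K) = -55.
Check p | disc: -55 mod 23 = 14.
p does not divide disc. Compute Legendre symbol (d/p):
14^((23-1)/2) mod 23 = -1
(d/p) = -1, so p is inert: (p) stays prime with e=1, f=2, g=1.
Therefore p is inert.

inert


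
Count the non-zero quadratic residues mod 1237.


For prime p, the number of non-zero quadratic residues is (p-1)/2.
= (1237-1)/2
= 618

618


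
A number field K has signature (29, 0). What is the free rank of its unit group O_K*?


By Dirichlet's unit theorem:
rank = r1 + r2 - 1
= 29 + 0 - 1
= 28

28


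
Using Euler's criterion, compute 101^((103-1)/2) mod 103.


p = 103 is prime and the exponent is (p-1)/2 = 51, so by Euler's criterion 101^51 = (101/103) = +1 or -1 mod 103.
Compute by square-and-multiply:
  51 = 32 + 16 + 2 + 1 (binary 110011)
  Repeated squaring mod 103: 101^1 = 101, 101^2 = 4, 101^4 = 16, 101^8 = 50, 101^16 = 28, 101^32 = 63
  101^51 = 101^32 * 101^16 * 101^2 * 101^1 = 63 * 28 * 4 * 101 mod 103
    63 * 28 = 1764 = 13 mod 103
    13 * 4 = 52 = 52 mod 103
    52 * 101 = 5252 = 102 mod 103
  101^51 = 102 mod 103
Result 102 = p - 1 = -1 mod 103: 101 is a quadratic non-residue mod 103. As a residue in [0, p-1] the value is 102.
101^51 mod 103 = 102

102


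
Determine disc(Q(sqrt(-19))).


For K = Q(sqrt(d)) with d squarefree: disc(K) = d if d = 1 mod 4, and disc(K) = 4d if d = 2 or 3 mod 4.
Here d = -19, and d mod 4 = 1.
d = 1 mod 4 (O_K = Z[(1+sqrt(d))/2]), so disc(K) = d = -19

-19


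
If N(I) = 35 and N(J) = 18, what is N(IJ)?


N(IJ) = N(I) * N(J)
= 35 * 18
= 630

630


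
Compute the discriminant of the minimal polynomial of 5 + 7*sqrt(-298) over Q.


The element 5 + 7*sqrt(-298) has minimal polynomial:
x^2 - 10*x + 14627
Discriminant = (-10)^2 - 4*(14627)
= 100 - 58508
= -58408

-58408


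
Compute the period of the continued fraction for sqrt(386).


Run the CF algorithm for sqrt(386).
a_0 = floor(sqrt(386)) = 19; set m_0=0, q_0=1.
Recurrence: m' = q*a - m,  q' = (d - m'^2)/q,  a' = floor((a_0 + m')/q').
  step 1: m=19, q=25, a=1
  step 2: m=6, q=14, a=1
  step 3: m=8, q=23, a=1
  step 4: m=15, q=7, a=4
  step 5: m=13, q=31, a=1
  step 6: m=18, q=2, a=18
  step 7: m=18, q=31, a=1
  step 8: m=13, q=7, a=4
  step 9: m=15, q=23, a=1
  step 10: m=8, q=14, a=1
  step 11: m=6, q=25, a=1
  step 12: m=19, q=1, a=38
a_12 = 2*a_0 = 38, so the period closes here.
sqrt(386) = [19; 1, 1, 1, 4, 1, 18, 1, 4, 1, 1, 1, 38]
Period length = 12

12


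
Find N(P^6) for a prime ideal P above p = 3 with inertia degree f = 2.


N(P^a) = p^(a*f)
= 3^(6*2)
= 3^12
= 531441

531441


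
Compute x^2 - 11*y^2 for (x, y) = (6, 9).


x^2 - d*y^2
= 6^2 - 11*9^2
= 36 - 891
= -855

-855


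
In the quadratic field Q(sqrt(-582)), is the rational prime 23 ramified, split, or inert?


K = Q(sqrt(-582)). Since d mod 4 = 2, disc(K) = -2328.
Check p | disc: -2328 mod 23 = 18.
p does not divide disc. Compute Legendre symbol (d/p):
16^((23-1)/2) mod 23 = 1
(d/p) = 1, so p splits: (p) = P*P' with e=1, f=1, g=2.
Therefore p is split.

split


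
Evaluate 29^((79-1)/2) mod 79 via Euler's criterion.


p = 79 is prime and the exponent is (p-1)/2 = 39, so by Euler's criterion 29^39 = (29/79) = +1 or -1 mod 79.
Compute by square-and-multiply:
  39 = 32 + 4 + 2 + 1 (binary 100111)
  Repeated squaring mod 79: 29^1 = 29, 29^2 = 51, 29^4 = 73, 29^8 = 36, 29^16 = 32, 29^32 = 76
  29^39 = 29^32 * 29^4 * 29^2 * 29^1 = 76 * 73 * 51 * 29 mod 79
    76 * 73 = 5548 = 18 mod 79
    18 * 51 = 918 = 49 mod 79
    49 * 29 = 1421 = 78 mod 79
  29^39 = 78 mod 79
Result 78 = p - 1 = -1 mod 79: 29 is a quadratic non-residue mod 79. As a residue in [0, p-1] the value is 78.
29^39 mod 79 = 78

78


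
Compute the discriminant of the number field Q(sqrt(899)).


For K = Q(sqrt(d)) with d squarefree: disc(K) = d if d = 1 mod 4, and disc(K) = 4d if d = 2 or 3 mod 4.
Here d = 899, and d mod 4 = 3.
d = 3 mod 4, not 1 (O_K = Z[sqrt(d)]), so disc(K) = 4d = 4 * (899) = 3596

3596


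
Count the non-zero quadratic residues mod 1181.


For prime p, the number of non-zero quadratic residues is (p-1)/2.
= (1181-1)/2
= 590

590


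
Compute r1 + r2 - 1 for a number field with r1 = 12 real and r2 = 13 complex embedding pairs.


By Dirichlet's unit theorem:
rank = r1 + r2 - 1
= 12 + 13 - 1
= 24

24


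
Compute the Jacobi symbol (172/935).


Compute (172/935) via quadratic reciprocity:
  pull out 2: (2/935) = +1  (since 935 mod 8 = 7)
  pull out 2: (2/935) = +1  (since 935 mod 8 = 7)
  reciprocity: (43/935) -> -(935/43)
  reduce: (32/43)
  pull out 2: (2/43) = -1  (since 43 mod 8 = 3)
  pull out 2: (2/43) = -1  (since 43 mod 8 = 3)
  pull out 2: (2/43) = -1  (since 43 mod 8 = 3)
  pull out 2: (2/43) = -1  (since 43 mod 8 = 3)
  pull out 2: (2/43) = -1  (since 43 mod 8 = 3)
  (1/43) = 1
Product of signs = 1

1


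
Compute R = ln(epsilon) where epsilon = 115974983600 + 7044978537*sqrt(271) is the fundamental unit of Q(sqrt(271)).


epsilon = 115974983600 + 7044978537*sqrt(271)
= 2.3195e+11
R = ln(2.3195e+11)
= 26.1698

26.1698


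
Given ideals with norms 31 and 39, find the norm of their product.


N(IJ) = N(I) * N(J)
= 31 * 39
= 1209

1209


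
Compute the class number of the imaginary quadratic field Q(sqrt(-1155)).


K = Q(sqrt(-1155)). d mod 4 = 1, so D = disc(K) = d = -1155
h(K) equals the number of primitive reduced positive-definite forms (a, b, c) = a*x^2 + b*x*y + c*y^2 with b^2 - 4ac = D,
where reduced means |b| <= a <= c, with b >= 0 whenever |b| = a or a = c, and primitive means gcd(a, b, c) = 1.
Reduced forces 3a^2 <= |D| = 1155, so 1 <= a <= 19; b must have the parity of D, and c = (b^2 - D)/(4a) must be an integer >= a.
Enumerate a = 1..19, b in [-a, a]:
  a=1: (1, 1, 289)  [1]
  a=2: none
  a=3: (3, 3, 97)  [1]
  a=4: none
  a=5: (5, 5, 59)  [1]
  a=6: none
  a=7: (7, 7, 43)  [1]
  a=8..10: none
  a=11: (11, 11, 29)  [1]
  a=12..14: none
  a=15: (15, 15, 23)  [1]
  a=16: none
  a=17: (17, 1, 17)  [1]
  a=18: none
  a=19: (19, 17, 19)  [1]
Total reduced forms: 1 + 1 + 1 + 1 + 1 + 1 + 1 + 1 = 8
h = 8

8


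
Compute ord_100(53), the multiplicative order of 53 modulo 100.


We want ord_100(53), the smallest k >= 1 with 53^k = 1 mod 100.
n = 100 = 2^2 * 5^2, phi(100) = 40; the order divides phi(n).
Divisors of 40: 1, 2, 4, 5, 8, 10, 20, 40
Repeated squaring mod 100: 53^1 = 53, 53^2 = 9, 53^4 = 81, 53^8 = 61, 53^16 = 21, 53^32 = 41
Test divisors in increasing order:
  k=1: 53^1 = 53 mod 100
  k=2: 53^2 = 9 mod 100
  k=4: 53^4 = 81 mod 100
  k=5: 53^5 = 81 * 53 = 93 mod 100
  k=8: 53^8 = 61 mod 100
  k=10: 53^10 = 61 * 9 = 49 mod 100
  k=20: 53^20 = 21 * 81 = 1 mod 100  <- first divisor giving 1
Order = 20

20


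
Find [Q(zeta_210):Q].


The degree equals Euler's totient phi(210).
210 = 2 * 3 * 5 * 7
phi(210) = 48

48


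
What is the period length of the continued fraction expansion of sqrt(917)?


Run the CF algorithm for sqrt(917).
a_0 = floor(sqrt(917)) = 30; set m_0=0, q_0=1.
Recurrence: m' = q*a - m,  q' = (d - m'^2)/q,  a' = floor((a_0 + m')/q').
  step 1: m=30, q=17, a=3
  step 2: m=21, q=28, a=1
  step 3: m=7, q=31, a=1
  step 4: m=24, q=11, a=4
  step 5: m=20, q=47, a=1
  step 6: m=27, q=4, a=14
  step 7: m=29, q=19, a=3
  step 8: m=28, q=7, a=8
  step 9: m=28, q=19, a=3
  step 10: m=29, q=4, a=14
  step 11: m=27, q=47, a=1
  step 12: m=20, q=11, a=4
  step 13: m=24, q=31, a=1
  step 14: m=7, q=28, a=1
  step 15: m=21, q=17, a=3
  step 16: m=30, q=1, a=60
a_16 = 2*a_0 = 60, so the period closes here.
sqrt(917) = [30; 3, 1, 1, 4, 1, 14, 3, 8, 3, 14, 1, 4, 1, 1, 3, 60]
Period length = 16

16


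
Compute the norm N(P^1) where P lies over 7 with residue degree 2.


N(P^a) = p^(a*f)
= 7^(1*2)
= 7^2
= 49

49


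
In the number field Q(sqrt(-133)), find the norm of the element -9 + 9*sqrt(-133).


N(a + b*sqrt(d)) = a^2 - d*b^2
= (-9)^2 - (-133)*(9)^2
= 81 + 10773
= 10854

10854


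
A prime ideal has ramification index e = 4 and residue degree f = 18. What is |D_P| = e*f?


|D_P| = e * f
= 4 * 18
= 72

72


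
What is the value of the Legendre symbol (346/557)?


p = 557 is prime, so compute (346/557) with the reciprocity algorithm (Jacobi-symbol steps: pull out 2s via (2/n), flip via reciprocity, reduce):
  pull out 2: (2/557) = -1  (since 557 mod 8 = 5)
  reciprocity: (173/557) -> +(557/173)
  reduce: (38/173)
  pull out 2: (2/173) = -1  (since 173 mod 8 = 5)
  reciprocity: (19/173) -> +(173/19)
  reduce: (2/19)
  pull out 2: (2/19) = -1  (since 19 mod 8 = 3)
  (1/19) = 1
Product of signs = -1
(346/557) = -1

-1


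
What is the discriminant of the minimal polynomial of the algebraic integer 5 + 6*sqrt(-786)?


The element 5 + 6*sqrt(-786) has minimal polynomial:
x^2 - 10*x + 28321
Discriminant = (-10)^2 - 4*(28321)
= 100 - 113284
= -113184

-113184


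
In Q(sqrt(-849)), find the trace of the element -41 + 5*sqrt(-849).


Tr(a + b*sqrt(d)) = (a + b*sqrt(d)) + (a - b*sqrt(d)) = 2a
= 2 * (-41)
= -82

-82


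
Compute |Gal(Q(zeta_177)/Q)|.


|Gal(Q(zeta_177)/Q)| = phi(177)
= 116

116


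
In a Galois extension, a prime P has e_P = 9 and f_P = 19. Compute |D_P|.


|D_P| = e * f
= 9 * 19
= 171

171


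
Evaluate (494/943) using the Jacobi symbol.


Compute (494/943) via quadratic reciprocity:
  pull out 2: (2/943) = +1  (since 943 mod 8 = 7)
  reciprocity: (247/943) -> -(943/247)
  reduce: (202/247)
  pull out 2: (2/247) = +1  (since 247 mod 8 = 7)
  reciprocity: (101/247) -> +(247/101)
  reduce: (45/101)
  reciprocity: (45/101) -> +(101/45)
  reduce: (11/45)
  reciprocity: (11/45) -> +(45/11)
  reduce: (1/11)
  (1/11) = 1
Product of signs = -1

-1


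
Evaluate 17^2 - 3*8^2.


x^2 - d*y^2
= 17^2 - 3*8^2
= 289 - 192
= 97

97


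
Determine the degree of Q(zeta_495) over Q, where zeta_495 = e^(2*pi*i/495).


The degree equals Euler's totient phi(495).
495 = 3^2 * 5 * 11
phi(495) = 240

240


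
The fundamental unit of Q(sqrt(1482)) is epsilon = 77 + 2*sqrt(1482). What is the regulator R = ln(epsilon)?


epsilon = 77 + 2*sqrt(1482)
= 153.9935
R = ln(153.9935)
= 5.0369

5.0369


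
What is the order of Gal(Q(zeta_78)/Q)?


|Gal(Q(zeta_78)/Q)| = phi(78)
= 24

24


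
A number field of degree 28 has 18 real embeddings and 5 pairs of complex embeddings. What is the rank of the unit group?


By Dirichlet's unit theorem:
rank = r1 + r2 - 1
= 18 + 5 - 1
= 22

22


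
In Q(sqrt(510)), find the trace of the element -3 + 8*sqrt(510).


Tr(a + b*sqrt(d)) = (a + b*sqrt(d)) + (a - b*sqrt(d)) = 2a
= 2 * (-3)
= -6

-6


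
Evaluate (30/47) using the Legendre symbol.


p = 47 is prime, so compute (30/47) with the reciprocity algorithm (Jacobi-symbol steps: pull out 2s via (2/n), flip via reciprocity, reduce):
  pull out 2: (2/47) = +1  (since 47 mod 8 = 7)
  reciprocity: (15/47) -> -(47/15)
  reduce: (2/15)
  pull out 2: (2/15) = +1  (since 15 mod 8 = 7)
  (1/15) = 1
Product of signs = -1
(30/47) = -1

-1


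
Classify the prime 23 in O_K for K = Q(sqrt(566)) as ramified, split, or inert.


K = Q(sqrt(566)). Since d mod 4 = 2, disc(K) = 2264.
Check p | disc: 2264 mod 23 = 10.
p does not divide disc. Compute Legendre symbol (d/p):
14^((23-1)/2) mod 23 = -1
(d/p) = -1, so p is inert: (p) stays prime with e=1, f=2, g=1.
Therefore p is inert.

inert


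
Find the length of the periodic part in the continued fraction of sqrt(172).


Run the CF algorithm for sqrt(172).
a_0 = floor(sqrt(172)) = 13; set m_0=0, q_0=1.
Recurrence: m' = q*a - m,  q' = (d - m'^2)/q,  a' = floor((a_0 + m')/q').
  step 1: m=13, q=3, a=8
  step 2: m=11, q=17, a=1
  step 3: m=6, q=8, a=2
  step 4: m=10, q=9, a=2
  step 5: m=8, q=12, a=1
  step 6: m=4, q=13, a=1
  step 7: m=9, q=7, a=3
  step 8: m=12, q=4, a=6
  step 9: m=12, q=7, a=3
  step 10: m=9, q=13, a=1
  step 11: m=4, q=12, a=1
  step 12: m=8, q=9, a=2
  step 13: m=10, q=8, a=2
  step 14: m=6, q=17, a=1
  step 15: m=11, q=3, a=8
  step 16: m=13, q=1, a=26
a_16 = 2*a_0 = 26, so the period closes here.
sqrt(172) = [13; 8, 1, 2, 2, 1, 1, 3, 6, 3, 1, 1, 2, 2, 1, 8, 26]
Period length = 16

16


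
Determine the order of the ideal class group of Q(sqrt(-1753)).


K = Q(sqrt(-1753)). d mod 4 = 3, so D = disc(K) = 4d = -7012
h(K) equals the number of primitive reduced positive-definite forms (a, b, c) = a*x^2 + b*x*y + c*y^2 with b^2 - 4ac = D,
where reduced means |b| <= a <= c, with b >= 0 whenever |b| = a or a = c, and primitive means gcd(a, b, c) = 1.
Reduced forces 3a^2 <= |D| = 7012, so 1 <= a <= 48; b must have the parity of D, and c = (b^2 - D)/(4a) must be an integer >= a.
Enumerate a = 1..48, b in [-a, a]:
  a=1: (1, 0, 1753)  [1]
  a=2: (2, 2, 877)  [1]
  a=3..6: none
  a=7: (7, -4, 251), (7, 4, 251)  [2]
  a=8..13: none
  a=14: (14, -10, 127), (14, 10, 127)  [2]
  a=15..16: none
  a=17: (17, -14, 106), (17, 14, 106)  [2]
  a=18..22: none
  a=23: (23, -16, 79), (23, 16, 79)  [2]
  a=24..28: none
  a=29: (29, -8, 61), (29, 8, 61)  [2]
  a=30: none
  a=31: (31, -26, 62), (31, 26, 62)  [2]
  a=32..33: none
  a=34: (34, -14, 53), (34, 14, 53)  [2]
  a=35..40: none
  a=41: (41, -32, 49), (41, 32, 49)  [2]
  a=42: none
  a=43: (43, -30, 46), (43, 30, 46)  [2]
  a=44..48: none
Total reduced forms: 1 + 1 + 2 + 2 + 2 + 2 + 2 + 2 + 2 + 2 + 2 = 20
h = 20

20


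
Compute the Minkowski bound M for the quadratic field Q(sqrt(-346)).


d = -346, d mod 4 = 2, so disc(K) = 4d = -1384; |disc(K)| = 1384
Imaginary quadratic field, so n = 2, s = r2 = 1, r1 = 0
M = (n!/n^n) * (4/pi)^s * sqrt(|disc(K)|) = (2!/2^2) * (4/pi)^1 * sqrt(1384)
= 0.5 * 1.273240 * 37.202150
= 23.6836

23.6836


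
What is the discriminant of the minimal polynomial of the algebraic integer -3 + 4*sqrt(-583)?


The element -3 + 4*sqrt(-583) has minimal polynomial:
x^2 + 6*x + 9337
Discriminant = (6)^2 - 4*(9337)
= 36 - 37348
= -37312

-37312


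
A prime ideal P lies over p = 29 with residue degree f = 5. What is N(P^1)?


N(P^a) = p^(a*f)
= 29^(1*5)
= 29^5
= 20511149

20511149


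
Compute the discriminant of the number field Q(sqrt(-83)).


For K = Q(sqrt(d)) with d squarefree: disc(K) = d if d = 1 mod 4, and disc(K) = 4d if d = 2 or 3 mod 4.
Here d = -83, and d mod 4 = 1.
d = 1 mod 4 (O_K = Z[(1+sqrt(d))/2]), so disc(K) = d = -83

-83


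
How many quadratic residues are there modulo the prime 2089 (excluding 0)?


For prime p, the number of non-zero quadratic residues is (p-1)/2.
= (2089-1)/2
= 1044

1044


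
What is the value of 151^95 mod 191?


p = 191 is prime and the exponent is (p-1)/2 = 95, so by Euler's criterion 151^95 = (151/191) = +1 or -1 mod 191.
Compute by square-and-multiply:
  95 = 64 + 16 + 8 + 4 + 2 + 1 (binary 1011111)
  Repeated squaring mod 191: 151^1 = 151, 151^2 = 72, 151^4 = 27, 151^8 = 156, 151^16 = 79, 151^32 = 129, 151^64 = 24
  151^95 = 151^64 * 151^16 * 151^8 * 151^4 * 151^2 * 151^1 = 24 * 79 * 156 * 27 * 72 * 151 mod 191
    24 * 79 = 1896 = 177 mod 191
    177 * 156 = 27612 = 108 mod 191
    108 * 27 = 2916 = 51 mod 191
    51 * 72 = 3672 = 43 mod 191
    43 * 151 = 6493 = 190 mod 191
  151^95 = 190 mod 191
Result 190 = p - 1 = -1 mod 191: 151 is a quadratic non-residue mod 191. As a residue in [0, p-1] the value is 190.
151^95 mod 191 = 190

190


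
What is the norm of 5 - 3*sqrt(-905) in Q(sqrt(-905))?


N(a + b*sqrt(d)) = a^2 - d*b^2
= (5)^2 - (-905)*(-3)^2
= 25 + 8145
= 8170

8170


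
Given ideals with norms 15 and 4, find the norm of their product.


N(IJ) = N(I) * N(J)
= 15 * 4
= 60

60


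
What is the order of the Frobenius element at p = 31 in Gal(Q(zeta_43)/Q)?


The Frobenius at p in Gal(Q(zeta_n)/Q) = (Z/nZ)* is the class of p, so its order is ord_43(31), the smallest k >= 1 with 31^k = 1 mod 43.
n = 43 = 43, phi(43) = 42; the order divides phi(n).
Divisors of 42: 1, 2, 3, 6, 7, 14, 21, 42
Repeated squaring mod 43: 31^1 = 31, 31^2 = 15, 31^4 = 10, 31^8 = 14, 31^16 = 24, 31^32 = 17
Test divisors in increasing order:
  k=1: 31^1 = 31 mod 43
  k=2: 31^2 = 15 mod 43
  k=3: 31^3 = 15 * 31 = 35 mod 43
  k=6: 31^6 = 10 * 15 = 21 mod 43
  k=7: 31^7 = 10 * 15 * 31 = 6 mod 43
  k=14: 31^14 = 14 * 10 * 15 = 36 mod 43
  k=21: 31^21 = 24 * 10 * 31 = 1 mod 43  <- first divisor giving 1
Order = 21

21


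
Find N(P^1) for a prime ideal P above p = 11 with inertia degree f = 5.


N(P^a) = p^(a*f)
= 11^(1*5)
= 11^5
= 161051

161051


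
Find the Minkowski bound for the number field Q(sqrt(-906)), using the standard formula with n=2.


d = -906, d mod 4 = 2, so disc(K) = 4d = -3624; |disc(K)| = 3624
Imaginary quadratic field, so n = 2, s = r2 = 1, r1 = 0
M = (n!/n^n) * (4/pi)^s * sqrt(|disc(K)|) = (2!/2^2) * (4/pi)^1 * sqrt(3624)
= 0.5 * 1.273240 * 60.199668
= 38.3243

38.3243


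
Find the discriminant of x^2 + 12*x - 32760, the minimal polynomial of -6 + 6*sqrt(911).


The element -6 + 6*sqrt(911) has minimal polynomial:
x^2 + 12*x - 32760
Discriminant = (12)^2 - 4*(-32760)
= 144 + 131040
= 131184

131184


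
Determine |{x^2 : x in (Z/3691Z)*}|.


For prime p, the number of non-zero quadratic residues is (p-1)/2.
= (3691-1)/2
= 1845

1845


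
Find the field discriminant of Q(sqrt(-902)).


For K = Q(sqrt(d)) with d squarefree: disc(K) = d if d = 1 mod 4, and disc(K) = 4d if d = 2 or 3 mod 4.
Here d = -902, and d mod 4 = 2.
d = 2 mod 4, not 1 (O_K = Z[sqrt(d)]), so disc(K) = 4d = 4 * (-902) = -3608

-3608


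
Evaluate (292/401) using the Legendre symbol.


p = 401 is prime, so compute (292/401) with the reciprocity algorithm (Jacobi-symbol steps: pull out 2s via (2/n), flip via reciprocity, reduce):
  pull out 2: (2/401) = +1  (since 401 mod 8 = 1)
  pull out 2: (2/401) = +1  (since 401 mod 8 = 1)
  reciprocity: (73/401) -> +(401/73)
  reduce: (36/73)
  pull out 2: (2/73) = +1  (since 73 mod 8 = 1)
  pull out 2: (2/73) = +1  (since 73 mod 8 = 1)
  reciprocity: (9/73) -> +(73/9)
  reduce: (1/9)
  (1/9) = 1
Product of signs = 1
(292/401) = 1

1


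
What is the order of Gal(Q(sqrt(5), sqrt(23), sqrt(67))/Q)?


The 3 square roots of distinct primes are multiplicatively independent over Q,
so [K:Q] = 2^3 and Gal(K/Q) is isomorphic to (Z/2Z)^3.
|Gal| = 2^3 = 8

8


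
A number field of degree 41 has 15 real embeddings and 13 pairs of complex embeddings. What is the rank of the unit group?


By Dirichlet's unit theorem:
rank = r1 + r2 - 1
= 15 + 13 - 1
= 27

27


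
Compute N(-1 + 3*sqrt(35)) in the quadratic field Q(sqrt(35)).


N(a + b*sqrt(d)) = a^2 - d*b^2
= (-1)^2 - (35)*(3)^2
= 1 - 315
= -314

-314


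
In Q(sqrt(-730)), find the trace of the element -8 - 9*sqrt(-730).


Tr(a + b*sqrt(d)) = (a + b*sqrt(d)) + (a - b*sqrt(d)) = 2a
= 2 * (-8)
= -16

-16


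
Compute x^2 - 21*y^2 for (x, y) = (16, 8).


x^2 - d*y^2
= 16^2 - 21*8^2
= 256 - 1344
= -1088

-1088


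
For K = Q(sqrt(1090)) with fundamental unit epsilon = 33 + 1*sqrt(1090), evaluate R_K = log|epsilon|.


epsilon = 33 + 1*sqrt(1090)
= 66.0151
R = ln(66.0151)
= 4.1899

4.1899


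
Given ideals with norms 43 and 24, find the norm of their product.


N(IJ) = N(I) * N(J)
= 43 * 24
= 1032

1032


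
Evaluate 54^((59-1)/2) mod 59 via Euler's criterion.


p = 59 is prime and the exponent is (p-1)/2 = 29, so by Euler's criterion 54^29 = (54/59) = +1 or -1 mod 59.
Compute by square-and-multiply:
  29 = 16 + 8 + 4 + 1 (binary 11101)
  Repeated squaring mod 59: 54^1 = 54, 54^2 = 25, 54^4 = 35, 54^8 = 45, 54^16 = 19
  54^29 = 54^16 * 54^8 * 54^4 * 54^1 = 19 * 45 * 35 * 54 mod 59
    19 * 45 = 855 = 29 mod 59
    29 * 35 = 1015 = 12 mod 59
    12 * 54 = 648 = 58 mod 59
  54^29 = 58 mod 59
Result 58 = p - 1 = -1 mod 59: 54 is a quadratic non-residue mod 59. As a residue in [0, p-1] the value is 58.
54^29 mod 59 = 58

58


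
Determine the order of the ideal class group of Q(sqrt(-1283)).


K = Q(sqrt(-1283)). d mod 4 = 1, so D = disc(K) = d = -1283
h(K) equals the number of primitive reduced positive-definite forms (a, b, c) = a*x^2 + b*x*y + c*y^2 with b^2 - 4ac = D,
where reduced means |b| <= a <= c, with b >= 0 whenever |b| = a or a = c, and primitive means gcd(a, b, c) = 1.
Reduced forces 3a^2 <= |D| = 1283, so 1 <= a <= 20; b must have the parity of D, and c = (b^2 - D)/(4a) must be an integer >= a.
Enumerate a = 1..20, b in [-a, a]:
  a=1: (1, 1, 321)  [1]
  a=2: none
  a=3: (3, -1, 107), (3, 1, 107)  [2]
  a=4..8: none
  a=9: (9, -7, 37), (9, 7, 37)  [2]
  a=10: none
  a=11: (11, -9, 31), (11, 9, 31)  [2]
  a=12: none
  a=13: (13, -11, 27), (13, 11, 27)  [2]
  a=14..16: none
  a=17: (17, -3, 19), (17, 3, 19)  [2]
  a=18..20: none
Total reduced forms: 1 + 2 + 2 + 2 + 2 + 2 = 11
h = 11

11


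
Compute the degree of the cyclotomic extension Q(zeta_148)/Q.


The degree equals Euler's totient phi(148).
148 = 2^2 * 37
phi(148) = 72

72


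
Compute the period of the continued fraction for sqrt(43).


Run the CF algorithm for sqrt(43).
a_0 = floor(sqrt(43)) = 6; set m_0=0, q_0=1.
Recurrence: m' = q*a - m,  q' = (d - m'^2)/q,  a' = floor((a_0 + m')/q').
  step 1: m=6, q=7, a=1
  step 2: m=1, q=6, a=1
  step 3: m=5, q=3, a=3
  step 4: m=4, q=9, a=1
  step 5: m=5, q=2, a=5
  step 6: m=5, q=9, a=1
  step 7: m=4, q=3, a=3
  step 8: m=5, q=6, a=1
  step 9: m=1, q=7, a=1
  step 10: m=6, q=1, a=12
a_10 = 2*a_0 = 12, so the period closes here.
sqrt(43) = [6; 1, 1, 3, 1, 5, 1, 3, 1, 1, 12]
Period length = 10

10


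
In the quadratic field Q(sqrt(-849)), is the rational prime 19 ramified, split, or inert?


K = Q(sqrt(-849)). Since d mod 4 = 3, disc(K) = -3396.
Check p | disc: -3396 mod 19 = 5.
p does not divide disc. Compute Legendre symbol (d/p):
6^((19-1)/2) mod 19 = 1
(d/p) = 1, so p splits: (p) = P*P' with e=1, f=1, g=2.
Therefore p is split.

split


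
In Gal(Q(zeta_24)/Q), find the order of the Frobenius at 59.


The Frobenius at p in Gal(Q(zeta_n)/Q) = (Z/nZ)* is the class of p, so its order is ord_24(59), the smallest k >= 1 with 59^k = 1 mod 24.
n = 24 = 2^3 * 3, phi(24) = 8; the order divides phi(n).
Divisors of 8: 1, 2, 4, 8
Repeated squaring mod 24: 59^1 = 11, 59^2 = 1, 59^4 = 1, 59^8 = 1
Test divisors in increasing order:
  k=1: 59^1 = 11 mod 24
  k=2: 59^2 = 1 mod 24  <- first divisor giving 1
Order = 2

2


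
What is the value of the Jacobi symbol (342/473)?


Compute (342/473) via quadratic reciprocity:
  pull out 2: (2/473) = +1  (since 473 mod 8 = 1)
  reciprocity: (171/473) -> +(473/171)
  reduce: (131/171)
  reciprocity: (131/171) -> -(171/131)
  reduce: (40/131)
  pull out 2: (2/131) = -1  (since 131 mod 8 = 3)
  pull out 2: (2/131) = -1  (since 131 mod 8 = 3)
  pull out 2: (2/131) = -1  (since 131 mod 8 = 3)
  reciprocity: (5/131) -> +(131/5)
  reduce: (1/5)
  (1/5) = 1
Product of signs = 1

1


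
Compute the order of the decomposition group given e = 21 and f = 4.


|D_P| = e * f
= 21 * 4
= 84

84


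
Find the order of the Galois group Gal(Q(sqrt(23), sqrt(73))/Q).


The 2 square roots of distinct primes are multiplicatively independent over Q,
so [K:Q] = 2^2 and Gal(K/Q) is isomorphic to (Z/2Z)^2.
|Gal| = 2^2 = 4

4


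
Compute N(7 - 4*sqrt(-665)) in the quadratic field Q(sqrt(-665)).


N(a + b*sqrt(d)) = a^2 - d*b^2
= (7)^2 - (-665)*(-4)^2
= 49 + 10640
= 10689

10689


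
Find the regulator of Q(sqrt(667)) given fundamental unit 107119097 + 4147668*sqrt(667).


epsilon = 107119097 + 4147668*sqrt(667)
= 2.1424e+08
R = ln(2.1424e+08)
= 19.1826

19.1826


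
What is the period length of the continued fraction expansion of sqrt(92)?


Run the CF algorithm for sqrt(92).
a_0 = floor(sqrt(92)) = 9; set m_0=0, q_0=1.
Recurrence: m' = q*a - m,  q' = (d - m'^2)/q,  a' = floor((a_0 + m')/q').
  step 1: m=9, q=11, a=1
  step 2: m=2, q=8, a=1
  step 3: m=6, q=7, a=2
  step 4: m=8, q=4, a=4
  step 5: m=8, q=7, a=2
  step 6: m=6, q=8, a=1
  step 7: m=2, q=11, a=1
  step 8: m=9, q=1, a=18
a_8 = 2*a_0 = 18, so the period closes here.
sqrt(92) = [9; 1, 1, 2, 4, 2, 1, 1, 18]
Period length = 8

8


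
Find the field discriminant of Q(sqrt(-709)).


For K = Q(sqrt(d)) with d squarefree: disc(K) = d if d = 1 mod 4, and disc(K) = 4d if d = 2 or 3 mod 4.
Here d = -709, and d mod 4 = 3.
d = 3 mod 4, not 1 (O_K = Z[sqrt(d)]), so disc(K) = 4d = 4 * (-709) = -2836

-2836


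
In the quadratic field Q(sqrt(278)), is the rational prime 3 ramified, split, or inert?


K = Q(sqrt(278)). Since d mod 4 = 2, disc(K) = 1112.
Check p | disc: 1112 mod 3 = 2.
p does not divide disc. Compute Legendre symbol (d/p):
2^((3-1)/2) mod 3 = -1
(d/p) = -1, so p is inert: (p) stays prime with e=1, f=2, g=1.
Therefore p is inert.

inert


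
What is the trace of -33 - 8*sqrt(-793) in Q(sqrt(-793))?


Tr(a + b*sqrt(d)) = (a + b*sqrt(d)) + (a - b*sqrt(d)) = 2a
= 2 * (-33)
= -66

-66


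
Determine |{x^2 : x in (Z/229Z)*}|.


For prime p, the number of non-zero quadratic residues is (p-1)/2.
= (229-1)/2
= 114

114


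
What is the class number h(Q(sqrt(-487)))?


K = Q(sqrt(-487)). d mod 4 = 1, so D = disc(K) = d = -487
h(K) equals the number of primitive reduced positive-definite forms (a, b, c) = a*x^2 + b*x*y + c*y^2 with b^2 - 4ac = D,
where reduced means |b| <= a <= c, with b >= 0 whenever |b| = a or a = c, and primitive means gcd(a, b, c) = 1.
Reduced forces 3a^2 <= |D| = 487, so 1 <= a <= 12; b must have the parity of D, and c = (b^2 - D)/(4a) must be an integer >= a.
Enumerate a = 1..12, b in [-a, a]:
  a=1: (1, 1, 122)  [1]
  a=2: (2, -1, 61), (2, 1, 61)  [2]
  a=3: none
  a=4: (4, -3, 31), (4, 3, 31)  [2]
  a=5..7: none
  a=8: (8, -5, 16), (8, 5, 16)  [2]
  a=9..12: none
Total reduced forms: 1 + 2 + 2 + 2 = 7
h = 7

7


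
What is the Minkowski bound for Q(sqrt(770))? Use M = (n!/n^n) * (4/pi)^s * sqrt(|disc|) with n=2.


d = 770, d mod 4 = 2, so disc(K) = 4d = 3080; |disc(K)| = 3080
Real quadratic field, so n = 2, s = r2 = 0, r1 = 2
M = (n!/n^n) * (4/pi)^s * sqrt(|disc(K)|) = (2!/2^2) * (4/pi)^0 * sqrt(3080)
= 0.5 * 1.000000 * 55.497748
= 27.7489

27.7489


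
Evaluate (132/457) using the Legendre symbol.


p = 457 is prime, so compute (132/457) with the reciprocity algorithm (Jacobi-symbol steps: pull out 2s via (2/n), flip via reciprocity, reduce):
  pull out 2: (2/457) = +1  (since 457 mod 8 = 1)
  pull out 2: (2/457) = +1  (since 457 mod 8 = 1)
  reciprocity: (33/457) -> +(457/33)
  reduce: (28/33)
  pull out 2: (2/33) = +1  (since 33 mod 8 = 1)
  pull out 2: (2/33) = +1  (since 33 mod 8 = 1)
  reciprocity: (7/33) -> +(33/7)
  reduce: (5/7)
  reciprocity: (5/7) -> +(7/5)
  reduce: (2/5)
  pull out 2: (2/5) = -1  (since 5 mod 8 = 5)
  (1/5) = 1
Product of signs = -1
(132/457) = -1

-1


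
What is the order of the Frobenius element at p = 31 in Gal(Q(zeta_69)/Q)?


The Frobenius at p in Gal(Q(zeta_n)/Q) = (Z/nZ)* is the class of p, so its order is ord_69(31), the smallest k >= 1 with 31^k = 1 mod 69.
n = 69 = 3 * 23, phi(69) = 44; the order divides phi(n).
Divisors of 44: 1, 2, 4, 11, 22, 44
Repeated squaring mod 69: 31^1 = 31, 31^2 = 64, 31^4 = 25, 31^8 = 4, 31^16 = 16, 31^32 = 49
Test divisors in increasing order:
  k=1: 31^1 = 31 mod 69
  k=2: 31^2 = 64 mod 69
  k=4: 31^4 = 25 mod 69
  k=11: 31^11 = 4 * 64 * 31 = 1 mod 69  <- first divisor giving 1
Order = 11

11


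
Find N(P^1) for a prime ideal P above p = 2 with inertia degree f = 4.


N(P^a) = p^(a*f)
= 2^(1*4)
= 2^4
= 16

16


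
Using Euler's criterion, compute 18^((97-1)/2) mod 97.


p = 97 is prime and the exponent is (p-1)/2 = 48, so by Euler's criterion 18^48 = (18/97) = +1 or -1 mod 97.
Compute by square-and-multiply:
  48 = 32 + 16 (binary 110000)
  Repeated squaring mod 97: 18^1 = 18, 18^2 = 33, 18^4 = 22, 18^8 = 96, 18^16 = 1, 18^32 = 1
  18^48 = 18^32 * 18^16 = 1 * 1 mod 97
    1 * 1 = 1 = 1 mod 97
  18^48 = 1 mod 97
Result 1: 18 is a quadratic residue mod 97.
18^48 mod 97 = 1

1


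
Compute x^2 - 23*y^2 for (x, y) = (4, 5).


x^2 - d*y^2
= 4^2 - 23*5^2
= 16 - 575
= -559

-559


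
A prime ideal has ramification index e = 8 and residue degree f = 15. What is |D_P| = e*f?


|D_P| = e * f
= 8 * 15
= 120

120


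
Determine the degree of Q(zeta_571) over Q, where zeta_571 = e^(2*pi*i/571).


The degree equals Euler's totient phi(571).
571 = 571
phi(571) = 570

570


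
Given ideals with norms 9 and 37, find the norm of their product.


N(IJ) = N(I) * N(J)
= 9 * 37
= 333

333


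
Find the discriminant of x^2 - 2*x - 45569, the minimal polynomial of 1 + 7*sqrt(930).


The element 1 + 7*sqrt(930) has minimal polynomial:
x^2 - 2*x - 45569
Discriminant = (-2)^2 - 4*(-45569)
= 4 + 182276
= 182280

182280
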